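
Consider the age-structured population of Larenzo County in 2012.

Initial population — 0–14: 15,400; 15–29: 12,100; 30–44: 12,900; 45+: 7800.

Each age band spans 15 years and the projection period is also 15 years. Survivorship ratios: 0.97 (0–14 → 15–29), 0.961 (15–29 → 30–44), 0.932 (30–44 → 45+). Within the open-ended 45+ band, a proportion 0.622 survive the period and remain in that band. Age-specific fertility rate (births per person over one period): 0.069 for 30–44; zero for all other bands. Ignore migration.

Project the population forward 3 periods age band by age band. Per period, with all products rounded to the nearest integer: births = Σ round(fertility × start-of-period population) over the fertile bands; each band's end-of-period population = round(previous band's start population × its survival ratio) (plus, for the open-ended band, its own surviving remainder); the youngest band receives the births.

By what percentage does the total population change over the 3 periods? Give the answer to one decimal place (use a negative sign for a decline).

-39.3

Call the groups 1 to 4, youngest first.
After projecting period 1:
Births: 12900 × 0.069 = 890
Group 2: 15400 × 0.97 = 14938
Group 3: 12100 × 0.961 = 11628
Group 4: 12900 × 0.932 + 7800 × 0.622 = 12023 + 4852 = 16875
Population now: 0–14=890, 15–29=14938, 30–44=11628, 45+=16875
After projecting period 2:
Births: 11628 × 0.069 = 802
Group 2: 890 × 0.97 = 863
Group 3: 14938 × 0.961 = 14355
Group 4: 11628 × 0.932 + 16875 × 0.622 = 10837 + 10496 = 21333
Population now: 0–14=802, 15–29=863, 30–44=14355, 45+=21333
After projecting period 3:
Births: 14355 × 0.069 = 990
Group 2: 802 × 0.97 = 778
Group 3: 863 × 0.961 = 829
Group 4: 14355 × 0.932 + 21333 × 0.622 = 13379 + 13269 = 26648
Population now: 0–14=990, 15–29=778, 30–44=829, 45+=26648
Total: 48200 → 29245; change = -18955; percentage change = -39.3%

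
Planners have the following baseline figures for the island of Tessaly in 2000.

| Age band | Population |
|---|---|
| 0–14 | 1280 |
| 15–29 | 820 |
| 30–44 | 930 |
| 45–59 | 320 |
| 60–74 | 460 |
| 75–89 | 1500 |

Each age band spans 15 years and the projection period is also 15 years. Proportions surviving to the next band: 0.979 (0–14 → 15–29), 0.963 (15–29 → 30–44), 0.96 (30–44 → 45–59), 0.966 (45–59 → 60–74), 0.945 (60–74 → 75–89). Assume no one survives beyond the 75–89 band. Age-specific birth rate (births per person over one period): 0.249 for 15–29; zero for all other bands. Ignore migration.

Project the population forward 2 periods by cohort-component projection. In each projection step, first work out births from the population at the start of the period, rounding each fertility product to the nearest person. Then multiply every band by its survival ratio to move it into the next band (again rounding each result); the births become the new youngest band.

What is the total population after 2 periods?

— Period 1 —
Births: 820 × 0.249 = 204
15–29: 1280 × 0.979 = 1253
30–44: 820 × 0.963 = 790
45–59: 930 × 0.96 = 893
60–74: 320 × 0.966 = 309
75–89: 460 × 0.945 = 435
End of period: [204, 1253, 790, 893, 309, 435]
— Period 2 —
Births: 1253 × 0.249 = 312
15–29: 204 × 0.979 = 200
30–44: 1253 × 0.963 = 1207
45–59: 790 × 0.96 = 758
60–74: 893 × 0.966 = 863
75–89: 309 × 0.945 = 292
End of period: [312, 200, 1207, 758, 863, 292]
Total after period 2: 312 + 200 + 1207 + 758 + 863 + 292 = 3632

3632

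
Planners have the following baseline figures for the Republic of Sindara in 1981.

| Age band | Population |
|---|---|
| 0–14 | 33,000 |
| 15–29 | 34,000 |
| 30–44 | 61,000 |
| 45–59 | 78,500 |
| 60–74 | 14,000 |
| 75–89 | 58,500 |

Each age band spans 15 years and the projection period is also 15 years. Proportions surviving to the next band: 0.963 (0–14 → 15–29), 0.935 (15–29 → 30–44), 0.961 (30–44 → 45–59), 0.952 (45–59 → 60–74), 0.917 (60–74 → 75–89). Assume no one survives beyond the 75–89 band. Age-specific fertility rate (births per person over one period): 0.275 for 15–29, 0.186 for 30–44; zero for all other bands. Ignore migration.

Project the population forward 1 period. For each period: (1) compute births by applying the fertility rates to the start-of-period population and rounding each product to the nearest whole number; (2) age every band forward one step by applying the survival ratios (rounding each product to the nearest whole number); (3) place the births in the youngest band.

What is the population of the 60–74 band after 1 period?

74732

Numbering the bands 1..6 from youngest to oldest:
Period 1.
Births: 34000 * 0.275 = 9350, 61000 * 0.186 = 11346 ⇒ total 20696
Band 2: 33000 * 0.963 = 31779
Band 3: 34000 * 0.935 = 31790
Band 4: 61000 * 0.961 = 58621
Band 5: 78500 * 0.952 = 74732
Band 6: 14000 * 0.917 = 12838
→ [20696, 31779, 31790, 58621, 74732, 12838]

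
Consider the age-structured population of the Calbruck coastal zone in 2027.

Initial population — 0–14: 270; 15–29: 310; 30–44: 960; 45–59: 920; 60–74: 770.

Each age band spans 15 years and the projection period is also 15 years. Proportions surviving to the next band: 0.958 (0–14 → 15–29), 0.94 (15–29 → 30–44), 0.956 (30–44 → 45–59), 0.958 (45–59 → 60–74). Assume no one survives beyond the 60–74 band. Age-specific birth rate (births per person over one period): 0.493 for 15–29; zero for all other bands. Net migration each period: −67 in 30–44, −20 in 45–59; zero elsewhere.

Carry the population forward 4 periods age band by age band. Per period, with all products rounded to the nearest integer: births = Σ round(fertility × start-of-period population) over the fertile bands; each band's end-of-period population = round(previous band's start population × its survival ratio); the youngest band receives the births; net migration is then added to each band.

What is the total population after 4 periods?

— Period 1 —
Births: 310 * 0.493 = 153
15–29: 270 * 0.958 = 259
30–44: 310 * 0.94 = 291
45–59: 960 * 0.956 = 918
60–74: 920 * 0.958 = 881
Net migration: 30–44 − 67 → 224; 45–59 − 20 → 898
Population now: 0–14=153, 15–29=259, 30–44=224, 45–59=898, 60–74=881
— Period 2 —
Births: 259 * 0.493 = 128
15–29: 153 * 0.958 = 147
30–44: 259 * 0.94 = 243
45–59: 224 * 0.956 = 214
60–74: 898 * 0.958 = 860
Net migration: 30–44 − 67 → 176; 45–59 − 20 → 194
Population now: 0–14=128, 15–29=147, 30–44=176, 45–59=194, 60–74=860
— Period 3 —
Births: 147 * 0.493 = 72
15–29: 128 * 0.958 = 123
30–44: 147 * 0.94 = 138
45–59: 176 * 0.956 = 168
60–74: 194 * 0.958 = 186
Net migration: 30–44 − 67 → 71; 45–59 − 20 → 148
Population now: 0–14=72, 15–29=123, 30–44=71, 45–59=148, 60–74=186
— Period 4 —
Births: 123 * 0.493 = 61
15–29: 72 * 0.958 = 69
30–44: 123 * 0.94 = 116
45–59: 71 * 0.956 = 68
60–74: 148 * 0.958 = 142
Net migration: 30–44 − 67 → 49; 45–59 − 20 → 48
Population now: 0–14=61, 15–29=69, 30–44=49, 45–59=48, 60–74=142
Total after period 4: 61 + 69 + 49 + 48 + 142 = 369

369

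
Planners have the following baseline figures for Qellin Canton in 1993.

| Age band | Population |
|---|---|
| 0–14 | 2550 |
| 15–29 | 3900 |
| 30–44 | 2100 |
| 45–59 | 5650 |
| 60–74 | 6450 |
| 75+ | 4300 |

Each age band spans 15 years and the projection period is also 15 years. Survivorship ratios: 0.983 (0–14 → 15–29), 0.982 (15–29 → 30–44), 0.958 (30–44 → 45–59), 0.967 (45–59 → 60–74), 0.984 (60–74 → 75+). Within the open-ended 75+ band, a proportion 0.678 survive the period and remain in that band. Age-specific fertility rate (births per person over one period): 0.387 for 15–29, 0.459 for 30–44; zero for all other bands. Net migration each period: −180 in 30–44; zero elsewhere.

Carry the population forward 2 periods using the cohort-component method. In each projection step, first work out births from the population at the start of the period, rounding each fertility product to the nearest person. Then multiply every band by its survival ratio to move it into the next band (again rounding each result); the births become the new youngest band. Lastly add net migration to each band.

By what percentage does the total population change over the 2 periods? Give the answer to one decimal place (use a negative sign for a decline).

Call the groups 1 to 6, youngest first.
After projecting period 1:
Births: 3900 * 0.387 = 1509  |  2100 * 0.459 = 964 — total 2473
Group 2: 2550 * 0.983 = 2507
Group 3: 3900 * 0.982 = 3830
Group 4: 2100 * 0.958 = 2012
Group 5: 5650 * 0.967 = 5464
Group 6: 6450 * 0.984 + 4300 * 0.678 = 6347 + 2915 = 9262
Net migration: Group 3 − 180 → 3650
Population now: 0–14=2473, 15–29=2507, 30–44=3650, 45–59=2012, 60–74=5464, 75+=9262
After projecting period 2:
Births: 2507 * 0.387 = 970  |  3650 * 0.459 = 1675 — total 2645
Group 2: 2473 * 0.983 = 2431
Group 3: 2507 * 0.982 = 2462
Group 4: 3650 * 0.958 = 3497
Group 5: 2012 * 0.967 = 1946
Group 6: 5464 * 0.984 + 9262 * 0.678 = 5377 + 6280 = 11657
Net migration: Group 3 − 180 → 2282
Population now: 0–14=2645, 15–29=2431, 30–44=2282, 45–59=3497, 60–74=1946, 75+=11657
Total: 24950 → 24458; change = -492; percentage change = -2.0%

-2.0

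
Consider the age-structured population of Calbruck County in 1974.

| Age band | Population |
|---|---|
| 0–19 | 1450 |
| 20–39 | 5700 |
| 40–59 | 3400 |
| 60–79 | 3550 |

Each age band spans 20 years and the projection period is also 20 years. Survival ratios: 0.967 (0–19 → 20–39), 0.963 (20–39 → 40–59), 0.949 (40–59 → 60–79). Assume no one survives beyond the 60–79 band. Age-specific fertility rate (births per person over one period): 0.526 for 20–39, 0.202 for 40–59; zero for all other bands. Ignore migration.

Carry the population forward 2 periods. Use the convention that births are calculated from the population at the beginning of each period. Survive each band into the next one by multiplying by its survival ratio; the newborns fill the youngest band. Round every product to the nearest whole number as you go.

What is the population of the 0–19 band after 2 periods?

1846

— Period 1 —
Births: 5700 × 0.526 = 2998  |  3400 × 0.202 = 687 → total 3685
20–39: 1450 × 0.967 = 1402
40–59: 5700 × 0.963 = 5489
60–79: 3400 × 0.949 = 3227
Giving 3685 / 1402 / 5489 / 3227.
— Period 2 —
Births: 1402 × 0.526 = 737  |  5489 × 0.202 = 1109 → total 1846
20–39: 3685 × 0.967 = 3563
40–59: 1402 × 0.963 = 1350
60–79: 5489 × 0.949 = 5209
Giving 1846 / 3563 / 1350 / 5209.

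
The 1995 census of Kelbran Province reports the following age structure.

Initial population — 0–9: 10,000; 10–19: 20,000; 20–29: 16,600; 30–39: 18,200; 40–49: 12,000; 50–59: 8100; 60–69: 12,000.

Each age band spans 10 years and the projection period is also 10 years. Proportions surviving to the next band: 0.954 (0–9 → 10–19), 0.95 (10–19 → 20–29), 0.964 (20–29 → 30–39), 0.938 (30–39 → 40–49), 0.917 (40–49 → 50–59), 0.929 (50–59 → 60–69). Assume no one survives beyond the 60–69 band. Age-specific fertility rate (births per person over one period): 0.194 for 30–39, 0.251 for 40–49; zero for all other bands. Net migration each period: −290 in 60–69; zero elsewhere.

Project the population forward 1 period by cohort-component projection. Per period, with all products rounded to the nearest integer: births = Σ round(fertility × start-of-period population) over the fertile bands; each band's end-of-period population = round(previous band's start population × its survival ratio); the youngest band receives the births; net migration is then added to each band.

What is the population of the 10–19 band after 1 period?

9540

Call the groups 1 to 7, youngest first.
Period 1.
Births: 18200 * 0.194 = 3531  |  12000 * 0.251 = 3012 → total 6543
Group 2: 10000 * 0.954 = 9540
Group 3: 20000 * 0.95 = 19000
Group 4: 16600 * 0.964 = 16002
Group 5: 18200 * 0.938 = 17072
Group 6: 12000 * 0.917 = 11004
Group 7: 8100 * 0.929 = 7525
Net migration: Group 7 − 290 → 7235
Population now: 0–9=6543, 10–19=9540, 20–29=19000, 30–39=16002, 40–49=17072, 50–59=11004, 60–69=7235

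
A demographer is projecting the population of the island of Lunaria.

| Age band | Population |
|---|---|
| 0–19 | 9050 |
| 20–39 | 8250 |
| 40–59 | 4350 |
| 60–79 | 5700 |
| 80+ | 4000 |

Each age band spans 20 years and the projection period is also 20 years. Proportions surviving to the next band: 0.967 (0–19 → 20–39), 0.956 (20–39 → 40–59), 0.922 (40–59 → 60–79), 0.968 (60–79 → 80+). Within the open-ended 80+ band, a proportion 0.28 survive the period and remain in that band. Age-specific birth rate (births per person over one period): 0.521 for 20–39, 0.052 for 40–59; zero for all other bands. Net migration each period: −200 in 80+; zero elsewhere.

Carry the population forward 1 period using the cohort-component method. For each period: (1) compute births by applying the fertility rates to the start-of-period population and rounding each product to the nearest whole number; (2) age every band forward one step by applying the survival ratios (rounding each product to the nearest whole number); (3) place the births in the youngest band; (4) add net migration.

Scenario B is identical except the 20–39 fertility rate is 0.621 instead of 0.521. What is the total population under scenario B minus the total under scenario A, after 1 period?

Period 1:
Births: 8250 * 0.521 = 4298  |  4350 * 0.052 = 226 — total 4524
20–39: 9050 * 0.967 = 8751
40–59: 8250 * 0.956 = 7887
60–79: 4350 * 0.922 = 4011
80+: 5700 * 0.968 + 4000 * 0.28 = 5518 + 1120 = 6638
Net migration: 80+ − 200 → 6438
Giving 4524 / 8751 / 7887 / 4011 / 6438.
Scenario A total after 1 period: 31611
Scenario B projection —
Period 1:
Births: 8250 * 0.621 = 5123  |  4350 * 0.052 = 226 — total 5349
20–39: 9050 * 0.967 = 8751
40–59: 8250 * 0.956 = 7887
60–79: 4350 * 0.922 = 4011
80+: 5700 * 0.968 + 4000 * 0.28 = 5518 + 1120 = 6638
Net migration: 80+ − 200 → 6438
Giving 5349 / 8751 / 7887 / 4011 / 6438.
Scenario B total after 1 period: 32436
Difference B − A = 32436 − 31611 = 825

825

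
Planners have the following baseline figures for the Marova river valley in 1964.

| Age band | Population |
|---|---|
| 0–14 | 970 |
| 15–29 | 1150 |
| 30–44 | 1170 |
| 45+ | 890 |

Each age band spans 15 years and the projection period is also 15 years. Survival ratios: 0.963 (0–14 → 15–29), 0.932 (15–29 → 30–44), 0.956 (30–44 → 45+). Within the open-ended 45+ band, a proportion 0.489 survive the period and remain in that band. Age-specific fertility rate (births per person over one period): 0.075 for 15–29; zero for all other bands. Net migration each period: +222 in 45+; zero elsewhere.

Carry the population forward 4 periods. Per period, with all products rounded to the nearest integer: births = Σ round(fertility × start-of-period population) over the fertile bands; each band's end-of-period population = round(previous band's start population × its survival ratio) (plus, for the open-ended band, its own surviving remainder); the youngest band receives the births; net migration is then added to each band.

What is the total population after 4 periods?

1390

After projecting period 1:
Births: 1150 × 0.075 = 86
15–29: 970 × 0.963 = 934
30–44: 1150 × 0.932 = 1072
45+: 1170 × 0.956 + 890 × 0.489 = 1119 + 435 = 1554
Net migration: 45+ + 222 → 1776
Population now: 0–14=86, 15–29=934, 30–44=1072, 45+=1776
After projecting period 2:
Births: 934 × 0.075 = 70
15–29: 86 × 0.963 = 83
30–44: 934 × 0.932 = 870
45+: 1072 × 0.956 + 1776 × 0.489 = 1025 + 868 = 1893
Net migration: 45+ + 222 → 2115
Population now: 0–14=70, 15–29=83, 30–44=870, 45+=2115
After projecting period 3:
Births: 83 × 0.075 = 6
15–29: 70 × 0.963 = 67
30–44: 83 × 0.932 = 77
45+: 870 × 0.956 + 2115 × 0.489 = 832 + 1034 = 1866
Net migration: 45+ + 222 → 2088
Population now: 0–14=6, 15–29=67, 30–44=77, 45+=2088
After projecting period 4:
Births: 67 × 0.075 = 5
15–29: 6 × 0.963 = 6
30–44: 67 × 0.932 = 62
45+: 77 × 0.956 + 2088 × 0.489 = 74 + 1021 = 1095
Net migration: 45+ + 222 → 1317
Population now: 0–14=5, 15–29=6, 30–44=62, 45+=1317
Total after period 4: 5 + 6 + 62 + 1317 = 1390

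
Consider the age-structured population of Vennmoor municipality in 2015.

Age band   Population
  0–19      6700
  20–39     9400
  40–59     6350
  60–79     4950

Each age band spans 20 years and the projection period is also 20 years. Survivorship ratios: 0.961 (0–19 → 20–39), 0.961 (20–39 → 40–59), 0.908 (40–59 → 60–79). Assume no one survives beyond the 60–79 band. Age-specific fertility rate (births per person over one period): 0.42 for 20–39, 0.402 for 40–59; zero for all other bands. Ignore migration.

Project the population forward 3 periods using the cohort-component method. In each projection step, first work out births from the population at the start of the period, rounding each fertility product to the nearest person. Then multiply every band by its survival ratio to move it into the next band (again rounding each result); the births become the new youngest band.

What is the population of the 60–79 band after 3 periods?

(Groups numbered youngest = 1 to oldest = 4.)
Period 1:
Births: 9400 * 0.42 = 3948  |  6350 * 0.402 = 2553 ⇒ total 6501
Group 2: 6700 * 0.961 = 6439
Group 3: 9400 * 0.961 = 9033
Group 4: 6350 * 0.908 = 5766
Population now: 0–19=6501, 20–39=6439, 40–59=9033, 60–79=5766
Period 2:
Births: 6439 * 0.42 = 2704  |  9033 * 0.402 = 3631 ⇒ total 6335
Group 2: 6501 * 0.961 = 6247
Group 3: 6439 * 0.961 = 6188
Group 4: 9033 * 0.908 = 8202
Population now: 0–19=6335, 20–39=6247, 40–59=6188, 60–79=8202
Period 3:
Births: 6247 * 0.42 = 2624  |  6188 * 0.402 = 2488 ⇒ total 5112
Group 2: 6335 * 0.961 = 6088
Group 3: 6247 * 0.961 = 6003
Group 4: 6188 * 0.908 = 5619
Population now: 0–19=5112, 20–39=6088, 40–59=6003, 60–79=5619

5619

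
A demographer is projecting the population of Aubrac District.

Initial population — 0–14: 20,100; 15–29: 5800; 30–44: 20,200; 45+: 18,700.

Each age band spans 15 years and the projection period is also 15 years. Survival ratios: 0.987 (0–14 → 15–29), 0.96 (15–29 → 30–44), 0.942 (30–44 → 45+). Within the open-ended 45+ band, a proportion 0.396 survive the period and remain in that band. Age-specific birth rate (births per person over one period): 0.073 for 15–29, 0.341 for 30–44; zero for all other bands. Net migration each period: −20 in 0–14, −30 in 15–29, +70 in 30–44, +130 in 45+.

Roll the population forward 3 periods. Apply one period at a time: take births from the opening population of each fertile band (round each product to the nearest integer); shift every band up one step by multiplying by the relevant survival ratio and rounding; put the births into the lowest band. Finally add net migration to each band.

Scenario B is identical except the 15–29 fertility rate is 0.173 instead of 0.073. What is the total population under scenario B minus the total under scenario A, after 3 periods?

(Groups numbered youngest = 1 to oldest = 4.)
[period 1]
Births: 5800 * 0.073 = 423 ; 20200 * 0.341 = 6888 → 7311
Group 2: 20100 * 0.987 = 19839
Group 3: 5800 * 0.96 = 5568
Group 4: 20200 * 0.942 + 18700 * 0.396 = 19028 + 7405 = 26433
Net migration: Group 1 − 20 → 7291; Group 2 − 30 → 19809; Group 3 + 70 → 5638; Group 4 + 130 → 26563
End of period: [7291, 19809, 5638, 26563]
[period 2]
Births: 19809 * 0.073 = 1446 ; 5638 * 0.341 = 1923 → 3369
Group 2: 7291 * 0.987 = 7196
Group 3: 19809 * 0.96 = 19017
Group 4: 5638 * 0.942 + 26563 * 0.396 = 5311 + 10519 = 15830
Net migration: Group 1 − 20 → 3349; Group 2 − 30 → 7166; Group 3 + 70 → 19087; Group 4 + 130 → 15960
End of period: [3349, 7166, 19087, 15960]
[period 3]
Births: 7166 * 0.073 = 523 ; 19087 * 0.341 = 6509 → 7032
Group 2: 3349 * 0.987 = 3305
Group 3: 7166 * 0.96 = 6879
Group 4: 19087 * 0.942 + 15960 * 0.396 = 17980 + 6320 = 24300
Net migration: Group 1 − 20 → 7012; Group 2 − 30 → 3275; Group 3 + 70 → 6949; Group 4 + 130 → 24430
End of period: [7012, 3275, 6949, 24430]
Scenario A total after 3 periods: 41666
Scenario B projection —
[period 1]
Births: 5800 * 0.173 = 1003 ; 20200 * 0.341 = 6888 → 7891
Group 2: 20100 * 0.987 = 19839
Group 3: 5800 * 0.96 = 5568
Group 4: 20200 * 0.942 + 18700 * 0.396 = 19028 + 7405 = 26433
Net migration: Group 1 − 20 → 7871; Group 2 − 30 → 19809; Group 3 + 70 → 5638; Group 4 + 130 → 26563
End of period: [7871, 19809, 5638, 26563]
[period 2]
Births: 19809 * 0.173 = 3427 ; 5638 * 0.341 = 1923 → 5350
Group 2: 7871 * 0.987 = 7769
Group 3: 19809 * 0.96 = 19017
Group 4: 5638 * 0.942 + 26563 * 0.396 = 5311 + 10519 = 15830
Net migration: Group 1 − 20 → 5330; Group 2 − 30 → 7739; Group 3 + 70 → 19087; Group 4 + 130 → 15960
End of period: [5330, 7739, 19087, 15960]
[period 3]
Births: 7739 * 0.173 = 1339 ; 19087 * 0.341 = 6509 → 7848
Group 2: 5330 * 0.987 = 5261
Group 3: 7739 * 0.96 = 7429
Group 4: 19087 * 0.942 + 15960 * 0.396 = 17980 + 6320 = 24300
Net migration: Group 1 − 20 → 7828; Group 2 − 30 → 5231; Group 3 + 70 → 7499; Group 4 + 130 → 24430
End of period: [7828, 5231, 7499, 24430]
Scenario B total after 3 periods: 44988
Difference B − A = 44988 − 41666 = 3322

3322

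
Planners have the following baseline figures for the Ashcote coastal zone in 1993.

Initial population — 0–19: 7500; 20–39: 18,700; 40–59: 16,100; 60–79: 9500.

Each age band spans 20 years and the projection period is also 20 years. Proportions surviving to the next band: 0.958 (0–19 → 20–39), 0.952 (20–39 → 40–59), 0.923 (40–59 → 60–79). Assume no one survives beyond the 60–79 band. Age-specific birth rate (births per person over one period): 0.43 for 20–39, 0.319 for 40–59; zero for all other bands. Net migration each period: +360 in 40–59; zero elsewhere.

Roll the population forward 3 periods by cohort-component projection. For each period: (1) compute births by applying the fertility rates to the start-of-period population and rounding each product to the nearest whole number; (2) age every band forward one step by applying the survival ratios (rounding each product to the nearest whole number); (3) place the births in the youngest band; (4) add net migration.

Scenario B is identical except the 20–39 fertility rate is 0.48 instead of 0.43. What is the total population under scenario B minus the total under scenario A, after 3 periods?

Period 1.
Births: 18700 * 0.43 = 8041  |  16100 * 0.319 = 5136 → total 13177
20–39: 7500 * 0.958 = 7185
40–59: 18700 * 0.952 = 17802
60–79: 16100 * 0.923 = 14860
Net migration: 40–59 + 360 → 18162
→ [13177, 7185, 18162, 14860]
Period 2.
Births: 7185 * 0.43 = 3090  |  18162 * 0.319 = 5794 → total 8884
20–39: 13177 * 0.958 = 12624
40–59: 7185 * 0.952 = 6840
60–79: 18162 * 0.923 = 16764
Net migration: 40–59 + 360 → 7200
→ [8884, 12624, 7200, 16764]
Period 3.
Births: 12624 * 0.43 = 5428  |  7200 * 0.319 = 2297 → total 7725
20–39: 8884 * 0.958 = 8511
40–59: 12624 * 0.952 = 12018
60–79: 7200 * 0.923 = 6646
Net migration: 40–59 + 360 → 12378
→ [7725, 8511, 12378, 6646]
Scenario A total after 3 periods: 35260
Scenario B projection —
Period 1.
Births: 18700 * 0.48 = 8976  |  16100 * 0.319 = 5136 → total 14112
20–39: 7500 * 0.958 = 7185
40–59: 18700 * 0.952 = 17802
60–79: 16100 * 0.923 = 14860
Net migration: 40–59 + 360 → 18162
→ [14112, 7185, 18162, 14860]
Period 2.
Births: 7185 * 0.48 = 3449  |  18162 * 0.319 = 5794 → total 9243
20–39: 14112 * 0.958 = 13519
40–59: 7185 * 0.952 = 6840
60–79: 18162 * 0.923 = 16764
Net migration: 40–59 + 360 → 7200
→ [9243, 13519, 7200, 16764]
Period 3.
Births: 13519 * 0.48 = 6489  |  7200 * 0.319 = 2297 → total 8786
20–39: 9243 * 0.958 = 8855
40–59: 13519 * 0.952 = 12870
60–79: 7200 * 0.923 = 6646
Net migration: 40–59 + 360 → 13230
→ [8786, 8855, 13230, 6646]
Scenario B total after 3 periods: 37517
Difference B − A = 37517 − 35260 = 2257

2257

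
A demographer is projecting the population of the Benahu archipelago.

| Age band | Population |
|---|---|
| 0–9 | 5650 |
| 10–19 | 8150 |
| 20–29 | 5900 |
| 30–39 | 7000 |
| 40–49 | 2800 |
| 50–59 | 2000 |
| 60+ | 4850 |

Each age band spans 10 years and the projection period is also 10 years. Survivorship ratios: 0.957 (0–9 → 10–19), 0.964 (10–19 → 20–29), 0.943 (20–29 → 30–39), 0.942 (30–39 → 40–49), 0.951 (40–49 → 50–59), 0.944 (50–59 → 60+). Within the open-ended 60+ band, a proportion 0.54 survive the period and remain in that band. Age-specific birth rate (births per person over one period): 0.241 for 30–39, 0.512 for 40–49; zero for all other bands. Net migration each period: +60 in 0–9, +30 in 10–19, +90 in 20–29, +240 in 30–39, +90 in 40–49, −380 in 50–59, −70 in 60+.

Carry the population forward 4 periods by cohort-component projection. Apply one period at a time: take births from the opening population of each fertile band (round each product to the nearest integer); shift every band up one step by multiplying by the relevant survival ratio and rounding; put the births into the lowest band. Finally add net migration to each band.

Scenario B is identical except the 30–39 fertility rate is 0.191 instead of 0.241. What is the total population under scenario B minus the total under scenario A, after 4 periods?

(Bands numbered youngest = 1 to oldest = 7.)
After projecting period 1:
Births: 7000 * 0.241 = 1687 ; 2800 * 0.512 = 1434 — total 3121
Band 2: 5650 * 0.957 = 5407
Band 3: 8150 * 0.964 = 7857
Band 4: 5900 * 0.943 = 5564
Band 5: 7000 * 0.942 = 6594
Band 6: 2800 * 0.951 = 2663
Band 7: 2000 * 0.944 + 4850 * 0.54 = 1888 + 2619 = 4507
Net migration: Band 1 + 60 → 3181; Band 2 + 30 → 5437; Band 3 + 90 → 7947; Band 4 + 240 → 5804; Band 5 + 90 → 6684; Band 6 − 380 → 2283; Band 7 − 70 → 4437
Giving 3181 / 5437 / 7947 / 5804 / 6684 / 2283 / 4437.
After projecting period 2:
Births: 5804 * 0.241 = 1399 ; 6684 * 0.512 = 3422 — total 4821
Band 2: 3181 * 0.957 = 3044
Band 3: 5437 * 0.964 = 5241
Band 4: 7947 * 0.943 = 7494
Band 5: 5804 * 0.942 = 5467
Band 6: 6684 * 0.951 = 6356
Band 7: 2283 * 0.944 + 4437 * 0.54 = 2155 + 2396 = 4551
Net migration: Band 1 + 60 → 4881; Band 2 + 30 → 3074; Band 3 + 90 → 5331; Band 4 + 240 → 7734; Band 5 + 90 → 5557; Band 6 − 380 → 5976; Band 7 − 70 → 4481
Giving 4881 / 3074 / 5331 / 7734 / 5557 / 5976 / 4481.
After projecting period 3:
Births: 7734 * 0.241 = 1864 ; 5557 * 0.512 = 2845 — total 4709
Band 2: 4881 * 0.957 = 4671
Band 3: 3074 * 0.964 = 2963
Band 4: 5331 * 0.943 = 5027
Band 5: 7734 * 0.942 = 7285
Band 6: 5557 * 0.951 = 5285
Band 7: 5976 * 0.944 + 4481 * 0.54 = 5641 + 2420 = 8061
Net migration: Band 1 + 60 → 4769; Band 2 + 30 → 4701; Band 3 + 90 → 3053; Band 4 + 240 → 5267; Band 5 + 90 → 7375; Band 6 − 380 → 4905; Band 7 − 70 → 7991
Giving 4769 / 4701 / 3053 / 5267 / 7375 / 4905 / 7991.
After projecting period 4:
Births: 5267 * 0.241 = 1269 ; 7375 * 0.512 = 3776 — total 5045
Band 2: 4769 * 0.957 = 4564
Band 3: 4701 * 0.964 = 4532
Band 4: 3053 * 0.943 = 2879
Band 5: 5267 * 0.942 = 4962
Band 6: 7375 * 0.951 = 7014
Band 7: 4905 * 0.944 + 7991 * 0.54 = 4630 + 4315 = 8945
Net migration: Band 1 + 60 → 5105; Band 2 + 30 → 4594; Band 3 + 90 → 4622; Band 4 + 240 → 3119; Band 5 + 90 → 5052; Band 6 − 380 → 6634; Band 7 − 70 → 8875
Giving 5105 / 4594 / 4622 / 3119 / 5052 / 6634 / 8875.
Scenario A total after 4 periods: 38001
Scenario B projection —
After projecting period 1:
Births: 7000 * 0.191 = 1337 ; 2800 * 0.512 = 1434 — total 2771
Band 2: 5650 * 0.957 = 5407
Band 3: 8150 * 0.964 = 7857
Band 4: 5900 * 0.943 = 5564
Band 5: 7000 * 0.942 = 6594
Band 6: 2800 * 0.951 = 2663
Band 7: 2000 * 0.944 + 4850 * 0.54 = 1888 + 2619 = 4507
Net migration: Band 1 + 60 → 2831; Band 2 + 30 → 5437; Band 3 + 90 → 7947; Band 4 + 240 → 5804; Band 5 + 90 → 6684; Band 6 − 380 → 2283; Band 7 − 70 → 4437
Giving 2831 / 5437 / 7947 / 5804 / 6684 / 2283 / 4437.
After projecting period 2:
Births: 5804 * 0.191 = 1109 ; 6684 * 0.512 = 3422 — total 4531
Band 2: 2831 * 0.957 = 2709
Band 3: 5437 * 0.964 = 5241
Band 4: 7947 * 0.943 = 7494
Band 5: 5804 * 0.942 = 5467
Band 6: 6684 * 0.951 = 6356
Band 7: 2283 * 0.944 + 4437 * 0.54 = 2155 + 2396 = 4551
Net migration: Band 1 + 60 → 4591; Band 2 + 30 → 2739; Band 3 + 90 → 5331; Band 4 + 240 → 7734; Band 5 + 90 → 5557; Band 6 − 380 → 5976; Band 7 − 70 → 4481
Giving 4591 / 2739 / 5331 / 7734 / 5557 / 5976 / 4481.
After projecting period 3:
Births: 7734 * 0.191 = 1477 ; 5557 * 0.512 = 2845 — total 4322
Band 2: 4591 * 0.957 = 4394
Band 3: 2739 * 0.964 = 2640
Band 4: 5331 * 0.943 = 5027
Band 5: 7734 * 0.942 = 7285
Band 6: 5557 * 0.951 = 5285
Band 7: 5976 * 0.944 + 4481 * 0.54 = 5641 + 2420 = 8061
Net migration: Band 1 + 60 → 4382; Band 2 + 30 → 4424; Band 3 + 90 → 2730; Band 4 + 240 → 5267; Band 5 + 90 → 7375; Band 6 − 380 → 4905; Band 7 − 70 → 7991
Giving 4382 / 4424 / 2730 / 5267 / 7375 / 4905 / 7991.
After projecting period 4:
Births: 5267 * 0.191 = 1006 ; 7375 * 0.512 = 3776 — total 4782
Band 2: 4382 * 0.957 = 4194
Band 3: 4424 * 0.964 = 4265
Band 4: 2730 * 0.943 = 2574
Band 5: 5267 * 0.942 = 4962
Band 6: 7375 * 0.951 = 7014
Band 7: 4905 * 0.944 + 7991 * 0.54 = 4630 + 4315 = 8945
Net migration: Band 1 + 60 → 4842; Band 2 + 30 → 4224; Band 3 + 90 → 4355; Band 4 + 240 → 2814; Band 5 + 90 → 5052; Band 6 − 380 → 6634; Band 7 − 70 → 8875
Giving 4842 / 4224 / 4355 / 2814 / 5052 / 6634 / 8875.
Scenario B total after 4 periods: 36796
Difference B − A = 36796 − 38001 = -1205

-1205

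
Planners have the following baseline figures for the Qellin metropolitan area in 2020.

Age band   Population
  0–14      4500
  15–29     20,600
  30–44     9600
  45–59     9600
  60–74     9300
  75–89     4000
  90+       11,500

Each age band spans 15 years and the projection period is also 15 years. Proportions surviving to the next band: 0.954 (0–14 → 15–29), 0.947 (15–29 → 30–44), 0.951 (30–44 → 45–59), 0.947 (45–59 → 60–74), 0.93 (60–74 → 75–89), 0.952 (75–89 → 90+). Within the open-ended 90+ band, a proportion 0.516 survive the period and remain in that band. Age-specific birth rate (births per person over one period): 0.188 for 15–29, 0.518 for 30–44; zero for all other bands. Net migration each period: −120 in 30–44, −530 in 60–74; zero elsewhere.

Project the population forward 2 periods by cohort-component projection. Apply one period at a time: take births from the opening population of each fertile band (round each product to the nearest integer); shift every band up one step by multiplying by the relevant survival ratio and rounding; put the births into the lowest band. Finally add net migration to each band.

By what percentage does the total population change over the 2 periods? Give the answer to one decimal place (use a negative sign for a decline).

Call the groups 1 to 7, youngest first.
— Period 1 —
Births: 20600 × 0.188 = 3873 ; 9600 × 0.518 = 4973 → total 8846
Group 2: 4500 × 0.954 = 4293
Group 3: 20600 × 0.947 = 19508
Group 4: 9600 × 0.951 = 9130
Group 5: 9600 × 0.947 = 9091
Group 6: 9300 × 0.93 = 8649
Group 7: 4000 × 0.952 + 11500 × 0.516 = 3808 + 5934 = 9742
Net migration: Group 3 − 120 → 19388; Group 5 − 530 → 8561
End of period: [8846, 4293, 19388, 9130, 8561, 8649, 9742]
— Period 2 —
Births: 4293 × 0.188 = 807 ; 19388 × 0.518 = 10043 → total 10850
Group 2: 8846 × 0.954 = 8439
Group 3: 4293 × 0.947 = 4065
Group 4: 19388 × 0.951 = 18438
Group 5: 9130 × 0.947 = 8646
Group 6: 8561 × 0.93 = 7962
Group 7: 8649 × 0.952 + 9742 × 0.516 = 8234 + 5027 = 13261
Net migration: Group 3 − 120 → 3945; Group 5 − 530 → 8116
End of period: [10850, 8439, 3945, 18438, 8116, 7962, 13261]
Total: 69100 → 71011; change = 1911; percentage change = 2.8%

2.8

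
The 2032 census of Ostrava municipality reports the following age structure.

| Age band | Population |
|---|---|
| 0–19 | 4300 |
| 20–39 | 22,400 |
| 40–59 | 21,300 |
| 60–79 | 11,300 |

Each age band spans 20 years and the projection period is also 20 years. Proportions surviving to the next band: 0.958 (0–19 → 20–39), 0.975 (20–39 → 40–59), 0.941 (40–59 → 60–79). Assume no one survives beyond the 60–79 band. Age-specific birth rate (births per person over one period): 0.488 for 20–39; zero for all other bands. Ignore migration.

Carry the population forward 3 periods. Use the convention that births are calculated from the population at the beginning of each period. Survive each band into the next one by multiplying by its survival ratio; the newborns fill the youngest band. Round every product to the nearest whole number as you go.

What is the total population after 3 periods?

After projecting period 1:
Births: 22400 × 0.488 = 10931
20–39: 4300 × 0.958 = 4119
40–59: 22400 × 0.975 = 21840
60–79: 21300 × 0.941 = 20043
End of period: [10931, 4119, 21840, 20043]
After projecting period 2:
Births: 4119 × 0.488 = 2010
20–39: 10931 × 0.958 = 10472
40–59: 4119 × 0.975 = 4016
60–79: 21840 × 0.941 = 20551
End of period: [2010, 10472, 4016, 20551]
After projecting period 3:
Births: 10472 × 0.488 = 5110
20–39: 2010 × 0.958 = 1926
40–59: 10472 × 0.975 = 10210
60–79: 4016 × 0.941 = 3779
End of period: [5110, 1926, 10210, 3779]
Total after period 3: 5110 + 1926 + 10210 + 3779 = 21025

21025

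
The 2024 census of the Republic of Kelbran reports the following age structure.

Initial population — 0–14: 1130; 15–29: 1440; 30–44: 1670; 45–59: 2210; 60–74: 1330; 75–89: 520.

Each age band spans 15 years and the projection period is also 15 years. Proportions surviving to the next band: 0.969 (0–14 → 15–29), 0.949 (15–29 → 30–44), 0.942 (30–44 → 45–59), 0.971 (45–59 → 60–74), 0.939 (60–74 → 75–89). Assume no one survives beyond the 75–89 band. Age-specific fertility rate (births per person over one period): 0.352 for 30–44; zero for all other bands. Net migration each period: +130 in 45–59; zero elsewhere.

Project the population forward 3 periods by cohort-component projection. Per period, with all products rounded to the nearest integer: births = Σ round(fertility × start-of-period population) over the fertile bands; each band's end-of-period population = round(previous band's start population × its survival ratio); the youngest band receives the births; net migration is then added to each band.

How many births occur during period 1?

588

Period 1:
Births: 1670 * 0.352 = 588
15–29: 1130 * 0.969 = 1095
30–44: 1440 * 0.949 = 1367
45–59: 1670 * 0.942 = 1573
60–74: 2210 * 0.971 = 2146
75–89: 1330 * 0.939 = 1249
Net migration: 45–59 + 130 → 1703
Population now: 0–14=588, 15–29=1095, 30–44=1367, 45–59=1703, 60–74=2146, 75–89=1249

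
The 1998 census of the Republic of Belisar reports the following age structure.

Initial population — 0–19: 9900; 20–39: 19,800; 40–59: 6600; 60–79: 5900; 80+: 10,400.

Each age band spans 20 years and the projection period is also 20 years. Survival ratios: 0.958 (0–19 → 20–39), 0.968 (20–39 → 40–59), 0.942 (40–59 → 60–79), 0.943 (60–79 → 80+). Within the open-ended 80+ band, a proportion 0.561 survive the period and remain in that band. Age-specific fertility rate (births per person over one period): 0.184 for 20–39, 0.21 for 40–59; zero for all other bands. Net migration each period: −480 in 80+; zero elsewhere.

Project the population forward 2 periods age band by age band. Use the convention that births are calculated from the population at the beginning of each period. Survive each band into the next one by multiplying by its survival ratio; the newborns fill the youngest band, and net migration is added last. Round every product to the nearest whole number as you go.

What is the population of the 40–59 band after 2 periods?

After projecting period 1:
Births: 19800 × 0.184 = 3643  |  6600 × 0.21 = 1386 → 5029
20–39: 9900 × 0.958 = 9484
40–59: 19800 × 0.968 = 19166
60–79: 6600 × 0.942 = 6217
80+: 5900 × 0.943 + 10400 × 0.561 = 5564 + 5834 = 11398
Net migration: 80+ − 480 → 10918
Population now: 0–19=5029, 20–39=9484, 40–59=19166, 60–79=6217, 80+=10918
After projecting period 2:
Births: 9484 × 0.184 = 1745  |  19166 × 0.21 = 4025 → 5770
20–39: 5029 × 0.958 = 4818
40–59: 9484 × 0.968 = 9181
60–79: 19166 × 0.942 = 18054
80+: 6217 × 0.943 + 10918 × 0.561 = 5863 + 6125 = 11988
Net migration: 80+ − 480 → 11508
Population now: 0–19=5770, 20–39=4818, 40–59=9181, 60–79=18054, 80+=11508

9181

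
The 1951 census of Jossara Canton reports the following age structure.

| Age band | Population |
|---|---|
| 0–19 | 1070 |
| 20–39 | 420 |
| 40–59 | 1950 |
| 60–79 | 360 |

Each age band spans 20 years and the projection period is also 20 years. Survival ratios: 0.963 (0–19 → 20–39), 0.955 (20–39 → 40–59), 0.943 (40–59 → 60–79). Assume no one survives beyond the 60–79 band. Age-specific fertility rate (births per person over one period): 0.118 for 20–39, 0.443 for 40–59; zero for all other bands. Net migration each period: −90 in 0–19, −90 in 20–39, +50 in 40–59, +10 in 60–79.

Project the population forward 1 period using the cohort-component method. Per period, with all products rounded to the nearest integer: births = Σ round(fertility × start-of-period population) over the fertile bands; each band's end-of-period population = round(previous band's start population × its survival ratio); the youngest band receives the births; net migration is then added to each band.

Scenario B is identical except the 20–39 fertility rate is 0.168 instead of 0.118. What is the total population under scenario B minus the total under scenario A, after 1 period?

21

Call the groups 1 to 4, youngest first.
Period 1.
Births: 420 * 0.118 = 50 ; 1950 * 0.443 = 864 — total 914
Group 2: 1070 * 0.963 = 1030
Group 3: 420 * 0.955 = 401
Group 4: 1950 * 0.943 = 1839
Net migration: Group 1 − 90 → 824; Group 2 − 90 → 940; Group 3 + 50 → 451; Group 4 + 10 → 1849
Giving 824 / 940 / 451 / 1849.
Scenario A total after 1 period: 4064
Scenario B projection —
Period 1.
Births: 420 * 0.168 = 71 ; 1950 * 0.443 = 864 — total 935
Group 2: 1070 * 0.963 = 1030
Group 3: 420 * 0.955 = 401
Group 4: 1950 * 0.943 = 1839
Net migration: Group 1 − 90 → 845; Group 2 − 90 → 940; Group 3 + 50 → 451; Group 4 + 10 → 1849
Giving 845 / 940 / 451 / 1849.
Scenario B total after 1 period: 4085
Difference B − A = 4085 − 4064 = 21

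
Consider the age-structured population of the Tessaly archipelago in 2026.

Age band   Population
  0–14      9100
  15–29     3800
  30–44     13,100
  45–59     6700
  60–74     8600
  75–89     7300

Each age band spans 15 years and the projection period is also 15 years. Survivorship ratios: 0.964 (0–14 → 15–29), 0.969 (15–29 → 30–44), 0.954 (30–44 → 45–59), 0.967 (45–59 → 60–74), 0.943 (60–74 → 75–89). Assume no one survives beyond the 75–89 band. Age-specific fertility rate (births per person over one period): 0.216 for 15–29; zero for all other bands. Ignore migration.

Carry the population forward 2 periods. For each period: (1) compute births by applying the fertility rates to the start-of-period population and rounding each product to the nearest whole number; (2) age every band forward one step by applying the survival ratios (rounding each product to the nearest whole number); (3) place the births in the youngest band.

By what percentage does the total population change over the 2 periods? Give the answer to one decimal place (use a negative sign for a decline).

Call the groups 1 to 6, youngest first.
After projecting period 1:
Births: 3800 * 0.216 = 821
Group 2: 9100 * 0.964 = 8772
Group 3: 3800 * 0.969 = 3682
Group 4: 13100 * 0.954 = 12497
Group 5: 6700 * 0.967 = 6479
Group 6: 8600 * 0.943 = 8110
End of period: [821, 8772, 3682, 12497, 6479, 8110]
After projecting period 2:
Births: 8772 * 0.216 = 1895
Group 2: 821 * 0.964 = 791
Group 3: 8772 * 0.969 = 8500
Group 4: 3682 * 0.954 = 3513
Group 5: 12497 * 0.967 = 12085
Group 6: 6479 * 0.943 = 6110
End of period: [1895, 791, 8500, 3513, 12085, 6110]
Total: 48600 → 32894; change = -15706; percentage change = -32.3%

-32.3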